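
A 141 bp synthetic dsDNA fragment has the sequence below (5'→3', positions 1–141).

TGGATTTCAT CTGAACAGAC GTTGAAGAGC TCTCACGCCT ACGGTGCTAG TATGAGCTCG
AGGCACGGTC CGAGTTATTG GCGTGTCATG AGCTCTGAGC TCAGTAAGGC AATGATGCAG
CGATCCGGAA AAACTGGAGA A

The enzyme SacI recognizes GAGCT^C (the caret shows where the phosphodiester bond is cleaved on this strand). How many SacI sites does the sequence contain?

GAGCTC occurs starting at positions 27, 54, 90, 97.
SacI cuts at 4 sites.

4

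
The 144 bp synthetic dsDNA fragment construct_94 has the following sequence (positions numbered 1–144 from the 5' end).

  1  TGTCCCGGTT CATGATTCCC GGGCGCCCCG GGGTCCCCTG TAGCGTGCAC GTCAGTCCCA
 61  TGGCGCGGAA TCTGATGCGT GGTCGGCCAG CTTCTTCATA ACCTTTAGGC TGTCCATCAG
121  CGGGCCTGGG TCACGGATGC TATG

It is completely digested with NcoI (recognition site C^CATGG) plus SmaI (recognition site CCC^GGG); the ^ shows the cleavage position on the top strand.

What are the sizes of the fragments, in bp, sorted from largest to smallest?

86, 29, 20, 9 bp

The NcoI site (CCATGG) starts at position 58.
NcoI cuts after the first base of each site, so after position 58.
SmaI sites (CCCGGG) start at positions 18, 27.
SmaI cuts after base 3 of each site, so after positions 20, 29.
Combined cut positions: 20, 29, 58.
Linear molecule, 3 cuts → 4 fragments:
  1–20 → 20 bp
  21–29 → 9 bp
  30–58 → 29 bp
  59–144 → 86 bp
Sorted largest to smallest: 86, 29, 20, 9 bp.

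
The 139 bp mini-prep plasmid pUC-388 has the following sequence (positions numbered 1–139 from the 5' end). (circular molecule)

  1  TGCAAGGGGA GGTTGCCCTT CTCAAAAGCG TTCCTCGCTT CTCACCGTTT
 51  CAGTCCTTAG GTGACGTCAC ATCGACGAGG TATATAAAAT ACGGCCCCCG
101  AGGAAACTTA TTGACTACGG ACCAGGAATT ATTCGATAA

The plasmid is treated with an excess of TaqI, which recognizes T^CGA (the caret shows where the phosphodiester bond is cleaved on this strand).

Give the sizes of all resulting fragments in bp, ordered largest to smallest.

78, 61 bp

TaqI sites (TCGA) start at positions 72, 133.
TaqI cuts after the first base of each site, so after positions 72, 133.
Circular molecule, 2 cuts → 2 fragments:
  73–133 → 61 bp
  134–139 then 1–72 → 6 + 72 = 78 bp
Sorted largest to smallest: 78, 61 bp.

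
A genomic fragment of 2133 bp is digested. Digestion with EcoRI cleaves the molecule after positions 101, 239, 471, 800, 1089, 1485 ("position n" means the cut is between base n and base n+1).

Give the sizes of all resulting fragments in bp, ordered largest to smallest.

Linear molecule, 6 cuts → 7 fragments:
  101 − 0 = 101 bp
  239 − 101 = 138 bp
  471 − 239 = 232 bp
  800 − 471 = 329 bp
  1089 − 800 = 289 bp
  1485 − 1089 = 396 bp
  2133 − 1485 = 648 bp
Sorted largest to smallest: 648, 396, 329, 289, 232, 138, 101 bp.

648, 396, 329, 289, 232, 138, 101 bp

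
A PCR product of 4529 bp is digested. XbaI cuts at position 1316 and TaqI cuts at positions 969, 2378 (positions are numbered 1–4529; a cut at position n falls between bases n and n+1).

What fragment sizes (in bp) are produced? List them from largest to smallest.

2151, 1062, 969, 347 bp

Combined cut positions (sorted): 969, 1316, 2378.
Linear molecule, 3 cuts → 4 fragments:
  969 − 0 = 969 bp
  1316 − 969 = 347 bp
  2378 − 1316 = 1062 bp
  4529 − 2378 = 2151 bp
Sorted largest to smallest: 2151, 1062, 969, 347 bp.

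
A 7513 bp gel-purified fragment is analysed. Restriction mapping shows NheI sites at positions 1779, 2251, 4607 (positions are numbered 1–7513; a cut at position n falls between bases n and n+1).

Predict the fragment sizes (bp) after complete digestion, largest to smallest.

Linear molecule, 3 cuts → 4 fragments:
  1779 − 0 = 1779 bp
  2251 − 1779 = 472 bp
  4607 − 2251 = 2356 bp
  7513 − 4607 = 2906 bp
Sorted largest to smallest: 2906, 2356, 1779, 472 bp.

2906, 2356, 1779, 472 bp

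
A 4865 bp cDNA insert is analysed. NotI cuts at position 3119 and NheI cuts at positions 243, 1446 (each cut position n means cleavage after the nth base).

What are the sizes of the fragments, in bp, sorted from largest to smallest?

1746, 1673, 1203, 243 bp

Combined cut positions (sorted): 243, 1446, 3119.
Linear molecule, 3 cuts → 4 fragments:
  243 − 0 = 243 bp
  1446 − 243 = 1203 bp
  3119 − 1446 = 1673 bp
  4865 − 3119 = 1746 bp
Sorted largest to smallest: 1746, 1673, 1203, 243 bp.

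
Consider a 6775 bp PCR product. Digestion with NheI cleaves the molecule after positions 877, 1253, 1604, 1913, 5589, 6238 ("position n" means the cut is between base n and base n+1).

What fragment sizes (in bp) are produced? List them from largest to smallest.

3676, 877, 649, 537, 376, 351, 309 bp

Linear molecule, 6 cuts → 7 fragments:
  877 − 0 = 877 bp
  1253 − 877 = 376 bp
  1604 − 1253 = 351 bp
  1913 − 1604 = 309 bp
  5589 − 1913 = 3676 bp
  6238 − 5589 = 649 bp
  6775 − 6238 = 537 bp
Sorted largest to smallest: 3676, 877, 649, 537, 376, 351, 309 bp.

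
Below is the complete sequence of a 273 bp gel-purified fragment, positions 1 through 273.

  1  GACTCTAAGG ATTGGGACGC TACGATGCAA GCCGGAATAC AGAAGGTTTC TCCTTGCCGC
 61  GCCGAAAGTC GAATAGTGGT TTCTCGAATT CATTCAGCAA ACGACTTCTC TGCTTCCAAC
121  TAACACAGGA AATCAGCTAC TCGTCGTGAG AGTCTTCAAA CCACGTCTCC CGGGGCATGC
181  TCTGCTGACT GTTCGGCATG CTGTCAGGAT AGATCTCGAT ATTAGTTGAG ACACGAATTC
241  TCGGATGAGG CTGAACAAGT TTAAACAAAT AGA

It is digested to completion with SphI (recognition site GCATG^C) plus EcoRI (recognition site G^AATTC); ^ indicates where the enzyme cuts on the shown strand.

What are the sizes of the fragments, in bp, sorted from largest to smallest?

SphI sites (GCATGC) start at positions 175, 196.
SphI cuts after base 5 of each site (before the last base), so after positions 179, 200.
EcoRI sites (GAATTC) start at positions 86, 235.
EcoRI cuts after the first base of each site, so after positions 86, 235.
Combined cut positions: 86, 179, 200, 235.
Linear molecule, 4 cuts → 5 fragments:
  1–86 → 86 bp
  87–179 → 93 bp
  180–200 → 21 bp
  201–235 → 35 bp
  236–273 → 38 bp
Sorted largest to smallest: 93, 86, 38, 35, 21 bp.

93, 86, 38, 35, 21 bp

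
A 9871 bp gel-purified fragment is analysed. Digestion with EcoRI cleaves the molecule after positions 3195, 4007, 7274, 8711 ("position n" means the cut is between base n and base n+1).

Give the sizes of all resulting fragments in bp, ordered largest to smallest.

3267, 3195, 1437, 1160, 812 bp

Linear molecule, 4 cuts → 5 fragments:
  3195 − 0 = 3195 bp
  4007 − 3195 = 812 bp
  7274 − 4007 = 3267 bp
  8711 − 7274 = 1437 bp
  9871 − 8711 = 1160 bp
Sorted largest to smallest: 3267, 3195, 1437, 1160, 812 bp.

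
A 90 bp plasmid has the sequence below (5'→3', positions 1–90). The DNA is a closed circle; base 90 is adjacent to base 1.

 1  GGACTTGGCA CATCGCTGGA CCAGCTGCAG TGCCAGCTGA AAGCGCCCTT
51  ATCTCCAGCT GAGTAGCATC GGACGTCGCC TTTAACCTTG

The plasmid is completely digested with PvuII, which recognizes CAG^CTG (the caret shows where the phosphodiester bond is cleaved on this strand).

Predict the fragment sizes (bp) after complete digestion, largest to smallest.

PvuII sites (CAGCTG) start at positions 22, 34, 56.
PvuII cuts after base 3 of each site, so after positions 24, 36, 58.
Circular molecule, 3 cuts → 3 fragments:
  25–36 → 12 bp
  37–58 → 22 bp
  59–90 then 1–24 → 32 + 24 = 56 bp
Sorted largest to smallest: 56, 22, 12 bp.

56, 22, 12 bp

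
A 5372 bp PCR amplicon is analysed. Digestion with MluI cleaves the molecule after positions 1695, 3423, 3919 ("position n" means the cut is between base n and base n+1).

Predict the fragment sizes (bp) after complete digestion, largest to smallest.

Linear molecule, 3 cuts → 4 fragments:
  1695 − 0 = 1695 bp
  3423 − 1695 = 1728 bp
  3919 − 3423 = 496 bp
  5372 − 3919 = 1453 bp
Sorted largest to smallest: 1728, 1695, 1453, 496 bp.

1728, 1695, 1453, 496 bp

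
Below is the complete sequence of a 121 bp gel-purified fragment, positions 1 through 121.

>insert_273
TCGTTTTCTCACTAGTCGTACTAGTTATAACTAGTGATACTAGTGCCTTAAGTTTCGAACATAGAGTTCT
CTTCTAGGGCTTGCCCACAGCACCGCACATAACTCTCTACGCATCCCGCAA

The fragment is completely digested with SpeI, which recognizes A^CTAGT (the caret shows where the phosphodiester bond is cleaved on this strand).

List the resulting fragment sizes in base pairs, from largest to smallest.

82, 11, 10, 9, 9 bp

SpeI sites (ACTAGT) start at positions 11, 20, 30, 39.
SpeI cuts after the first base of each site, so after positions 11, 20, 30, 39.
Linear molecule, 4 cuts → 5 fragments:
  1–11 → 11 bp
  12–20 → 9 bp
  21–30 → 10 bp
  31–39 → 9 bp
  40–121 → 82 bp
Sorted largest to smallest: 82, 11, 10, 9, 9 bp.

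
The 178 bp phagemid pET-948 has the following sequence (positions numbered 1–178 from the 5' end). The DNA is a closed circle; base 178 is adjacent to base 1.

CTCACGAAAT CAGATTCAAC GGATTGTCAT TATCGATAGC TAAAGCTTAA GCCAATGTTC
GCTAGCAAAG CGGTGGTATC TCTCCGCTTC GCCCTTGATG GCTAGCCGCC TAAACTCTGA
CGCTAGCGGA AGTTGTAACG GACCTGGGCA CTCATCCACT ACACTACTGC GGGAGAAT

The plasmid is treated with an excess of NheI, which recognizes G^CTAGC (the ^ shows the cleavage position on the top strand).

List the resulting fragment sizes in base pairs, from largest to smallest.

NheI sites (GCTAGC) start at positions 61, 101, 122.
NheI cuts after the first base of each site, so after positions 61, 101, 122.
Circular molecule, 3 cuts → 3 fragments:
  62–101 → 40 bp
  102–122 → 21 bp
  123–178 then 1–61 → 56 + 61 = 117 bp
Sorted largest to smallest: 117, 40, 21 bp.

117, 40, 21 bp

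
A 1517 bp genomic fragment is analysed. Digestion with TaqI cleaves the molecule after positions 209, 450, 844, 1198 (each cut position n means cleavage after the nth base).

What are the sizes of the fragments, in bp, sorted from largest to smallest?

Linear molecule, 4 cuts → 5 fragments:
  209 − 0 = 209 bp
  450 − 209 = 241 bp
  844 − 450 = 394 bp
  1198 − 844 = 354 bp
  1517 − 1198 = 319 bp
Sorted largest to smallest: 394, 354, 319, 241, 209 bp.

394, 354, 319, 241, 209 bp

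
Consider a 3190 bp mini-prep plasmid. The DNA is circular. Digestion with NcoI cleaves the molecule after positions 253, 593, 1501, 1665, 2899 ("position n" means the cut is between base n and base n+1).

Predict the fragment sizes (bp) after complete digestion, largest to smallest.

Circular molecule, 5 cuts → 5 fragments:
  593 − 253 = 340 bp
  1501 − 593 = 908 bp
  1665 − 1501 = 164 bp
  2899 − 1665 = 1234 bp
  wrap: 3190 − 2899 + 253 = 544 bp
Sorted largest to smallest: 1234, 908, 544, 340, 164 bp.

1234, 908, 544, 340, 164 bp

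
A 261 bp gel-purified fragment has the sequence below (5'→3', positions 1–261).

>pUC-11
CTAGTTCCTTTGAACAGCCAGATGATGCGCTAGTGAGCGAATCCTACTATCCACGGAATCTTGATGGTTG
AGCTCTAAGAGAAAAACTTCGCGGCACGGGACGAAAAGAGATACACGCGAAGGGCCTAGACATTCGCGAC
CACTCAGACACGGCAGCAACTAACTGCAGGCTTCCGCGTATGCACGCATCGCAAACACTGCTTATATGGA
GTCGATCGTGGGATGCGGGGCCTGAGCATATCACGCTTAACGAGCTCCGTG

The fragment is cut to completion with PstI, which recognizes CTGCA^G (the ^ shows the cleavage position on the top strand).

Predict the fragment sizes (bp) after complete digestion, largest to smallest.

168, 93 bp

The PstI site (CTGCAG) starts at position 164.
PstI cuts after base 5 of each site (before the last base), so after position 168.
Linear molecule, 1 cut → 2 fragments:
  1–168 → 168 bp
  169–261 → 93 bp
Sorted largest to smallest: 168, 93 bp.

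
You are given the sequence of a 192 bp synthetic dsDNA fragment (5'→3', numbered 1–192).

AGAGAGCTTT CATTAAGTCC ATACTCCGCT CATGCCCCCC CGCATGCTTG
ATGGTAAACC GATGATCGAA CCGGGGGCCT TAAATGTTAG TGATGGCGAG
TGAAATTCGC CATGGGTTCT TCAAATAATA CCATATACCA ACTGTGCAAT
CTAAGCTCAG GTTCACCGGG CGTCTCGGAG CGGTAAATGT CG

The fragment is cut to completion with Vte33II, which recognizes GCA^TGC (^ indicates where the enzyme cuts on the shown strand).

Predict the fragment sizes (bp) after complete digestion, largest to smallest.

The Vte33II site (GCATGC) starts at position 42.
Vte33II cuts after base 3 of each site, so after position 44.
Linear molecule, 1 cut → 2 fragments:
  1–44 → 44 bp
  45–192 → 148 bp
Sorted largest to smallest: 148, 44 bp.

148, 44 bp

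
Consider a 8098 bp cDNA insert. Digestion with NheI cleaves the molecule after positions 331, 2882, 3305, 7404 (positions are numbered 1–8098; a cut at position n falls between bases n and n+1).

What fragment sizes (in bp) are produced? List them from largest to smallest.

4099, 2551, 694, 423, 331 bp

Linear molecule, 4 cuts → 5 fragments:
  331 − 0 = 331 bp
  2882 − 331 = 2551 bp
  3305 − 2882 = 423 bp
  7404 − 3305 = 4099 bp
  8098 − 7404 = 694 bp
Sorted largest to smallest: 4099, 2551, 694, 423, 331 bp.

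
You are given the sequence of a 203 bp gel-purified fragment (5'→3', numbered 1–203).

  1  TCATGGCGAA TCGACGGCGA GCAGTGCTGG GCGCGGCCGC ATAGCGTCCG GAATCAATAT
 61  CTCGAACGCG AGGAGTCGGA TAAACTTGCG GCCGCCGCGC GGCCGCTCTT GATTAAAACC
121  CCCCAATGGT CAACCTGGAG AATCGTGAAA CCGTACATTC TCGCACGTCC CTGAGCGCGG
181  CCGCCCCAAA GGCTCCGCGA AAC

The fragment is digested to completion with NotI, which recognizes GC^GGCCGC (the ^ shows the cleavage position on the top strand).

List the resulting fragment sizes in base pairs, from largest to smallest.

NotI sites (GCGGCCGC) start at positions 33, 88, 99, 177.
NotI cuts after base 2 of each site, so after positions 34, 89, 100, 178.
Linear molecule, 4 cuts → 5 fragments:
  1–34 → 34 bp
  35–89 → 55 bp
  90–100 → 11 bp
  101–178 → 78 bp
  179–203 → 25 bp
Sorted largest to smallest: 78, 55, 34, 25, 11 bp.

78, 55, 34, 25, 11 bp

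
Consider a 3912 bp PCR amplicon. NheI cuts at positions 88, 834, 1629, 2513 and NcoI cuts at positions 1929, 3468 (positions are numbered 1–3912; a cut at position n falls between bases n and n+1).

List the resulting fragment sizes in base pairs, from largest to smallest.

Combined cut positions (sorted): 88, 834, 1629, 1929, 2513, 3468.
Linear molecule, 6 cuts → 7 fragments:
  88 − 0 = 88 bp
  834 − 88 = 746 bp
  1629 − 834 = 795 bp
  1929 − 1629 = 300 bp
  2513 − 1929 = 584 bp
  3468 − 2513 = 955 bp
  3912 − 3468 = 444 bp
Sorted largest to smallest: 955, 795, 746, 584, 444, 300, 88 bp.

955, 795, 746, 584, 444, 300, 88 bp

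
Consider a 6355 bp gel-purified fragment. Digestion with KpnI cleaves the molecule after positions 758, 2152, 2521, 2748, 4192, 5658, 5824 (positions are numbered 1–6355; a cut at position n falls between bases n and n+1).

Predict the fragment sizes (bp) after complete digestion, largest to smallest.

1466, 1444, 1394, 758, 531, 369, 227, 166 bp

Linear molecule, 7 cuts → 8 fragments:
  758 − 0 = 758 bp
  2152 − 758 = 1394 bp
  2521 − 2152 = 369 bp
  2748 − 2521 = 227 bp
  4192 − 2748 = 1444 bp
  5658 − 4192 = 1466 bp
  5824 − 5658 = 166 bp
  6355 − 5824 = 531 bp
Sorted largest to smallest: 1466, 1444, 1394, 758, 531, 369, 227, 166 bp.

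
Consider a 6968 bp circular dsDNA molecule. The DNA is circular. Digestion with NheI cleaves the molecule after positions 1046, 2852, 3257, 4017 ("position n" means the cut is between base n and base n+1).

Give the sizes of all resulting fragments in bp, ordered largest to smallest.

3997, 1806, 760, 405 bp

Circular molecule, 4 cuts → 4 fragments:
  2852 − 1046 = 1806 bp
  3257 − 2852 = 405 bp
  4017 − 3257 = 760 bp
  wrap: 6968 − 4017 + 1046 = 3997 bp
Sorted largest to smallest: 3997, 1806, 760, 405 bp.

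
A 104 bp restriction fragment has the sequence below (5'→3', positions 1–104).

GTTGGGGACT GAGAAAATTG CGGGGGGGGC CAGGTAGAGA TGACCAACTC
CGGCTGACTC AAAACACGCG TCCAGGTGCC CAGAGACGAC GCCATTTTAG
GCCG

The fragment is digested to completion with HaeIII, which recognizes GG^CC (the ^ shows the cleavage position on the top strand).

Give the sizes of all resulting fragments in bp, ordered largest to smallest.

72, 29, 3 bp

HaeIII sites (GGCC) start at positions 28, 100.
HaeIII cuts after base 2 of each site, so after positions 29, 101.
Linear molecule, 2 cuts → 3 fragments:
  1–29 → 29 bp
  30–101 → 72 bp
  102–104 → 3 bp
Sorted largest to smallest: 72, 29, 3 bp.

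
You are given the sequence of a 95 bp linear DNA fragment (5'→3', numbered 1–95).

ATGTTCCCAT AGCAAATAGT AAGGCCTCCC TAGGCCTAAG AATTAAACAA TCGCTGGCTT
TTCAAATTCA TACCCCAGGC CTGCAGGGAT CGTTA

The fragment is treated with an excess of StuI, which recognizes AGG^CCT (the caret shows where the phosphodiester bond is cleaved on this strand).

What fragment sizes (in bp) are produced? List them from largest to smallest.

45, 24, 16, 10 bp

StuI sites (AGGCCT) start at positions 22, 32, 77.
StuI cuts after base 3 of each site, so after positions 24, 34, 79.
Linear molecule, 3 cuts → 4 fragments:
  1–24 → 24 bp
  25–34 → 10 bp
  35–79 → 45 bp
  80–95 → 16 bp
Sorted largest to smallest: 45, 24, 16, 10 bp.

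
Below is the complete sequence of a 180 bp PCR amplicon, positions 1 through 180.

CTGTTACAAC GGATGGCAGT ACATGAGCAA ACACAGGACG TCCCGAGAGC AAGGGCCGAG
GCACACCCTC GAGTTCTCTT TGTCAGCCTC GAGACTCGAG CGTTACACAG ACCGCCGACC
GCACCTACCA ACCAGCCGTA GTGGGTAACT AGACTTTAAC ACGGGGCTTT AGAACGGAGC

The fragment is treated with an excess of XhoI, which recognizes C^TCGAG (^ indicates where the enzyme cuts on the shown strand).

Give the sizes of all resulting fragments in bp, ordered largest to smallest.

XhoI sites (CTCGAG) start at positions 68, 88, 95.
XhoI cuts after the first base of each site, so after positions 68, 88, 95.
Linear molecule, 3 cuts → 4 fragments:
  1–68 → 68 bp
  69–88 → 20 bp
  89–95 → 7 bp
  96–180 → 85 bp
Sorted largest to smallest: 85, 68, 20, 7 bp.

85, 68, 20, 7 bp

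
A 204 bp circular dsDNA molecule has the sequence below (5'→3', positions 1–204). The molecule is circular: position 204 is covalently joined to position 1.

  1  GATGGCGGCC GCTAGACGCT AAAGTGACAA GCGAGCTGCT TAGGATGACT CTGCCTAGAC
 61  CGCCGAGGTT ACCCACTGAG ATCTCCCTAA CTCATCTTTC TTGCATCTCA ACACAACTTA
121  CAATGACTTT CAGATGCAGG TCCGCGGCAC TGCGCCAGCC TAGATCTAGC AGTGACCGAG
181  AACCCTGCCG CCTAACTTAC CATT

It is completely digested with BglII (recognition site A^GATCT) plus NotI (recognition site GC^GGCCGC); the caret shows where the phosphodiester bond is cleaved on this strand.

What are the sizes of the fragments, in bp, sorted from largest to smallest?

83, 73, 48 bp

BglII sites (AGATCT) start at positions 79, 162.
BglII cuts after the first base of each site, so after positions 79, 162.
The NotI site (GCGGCCGC) starts at position 5.
NotI cuts after base 2 of each site, so after position 6.
Combined cut positions: 6, 79, 162.
Circular molecule, 3 cuts → 3 fragments:
  7–79 → 73 bp
  80–162 → 83 bp
  163–204 then 1–6 → 42 + 6 = 48 bp
Sorted largest to smallest: 83, 73, 48 bp.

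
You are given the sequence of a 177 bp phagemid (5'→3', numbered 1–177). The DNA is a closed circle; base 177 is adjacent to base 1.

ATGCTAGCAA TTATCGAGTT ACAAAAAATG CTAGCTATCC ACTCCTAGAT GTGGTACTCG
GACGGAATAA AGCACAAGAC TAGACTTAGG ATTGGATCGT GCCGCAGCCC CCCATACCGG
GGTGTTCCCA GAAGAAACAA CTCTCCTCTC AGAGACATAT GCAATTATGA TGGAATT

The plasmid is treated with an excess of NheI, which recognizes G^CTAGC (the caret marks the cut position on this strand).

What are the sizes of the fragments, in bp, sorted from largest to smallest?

150, 27 bp

NheI sites (GCTAGC) start at positions 3, 30.
NheI cuts after the first base of each site, so after positions 3, 30.
Circular molecule, 2 cuts → 2 fragments:
  4–30 → 27 bp
  31–177 then 1–3 → 147 + 3 = 150 bp
Sorted largest to smallest: 150, 27 bp.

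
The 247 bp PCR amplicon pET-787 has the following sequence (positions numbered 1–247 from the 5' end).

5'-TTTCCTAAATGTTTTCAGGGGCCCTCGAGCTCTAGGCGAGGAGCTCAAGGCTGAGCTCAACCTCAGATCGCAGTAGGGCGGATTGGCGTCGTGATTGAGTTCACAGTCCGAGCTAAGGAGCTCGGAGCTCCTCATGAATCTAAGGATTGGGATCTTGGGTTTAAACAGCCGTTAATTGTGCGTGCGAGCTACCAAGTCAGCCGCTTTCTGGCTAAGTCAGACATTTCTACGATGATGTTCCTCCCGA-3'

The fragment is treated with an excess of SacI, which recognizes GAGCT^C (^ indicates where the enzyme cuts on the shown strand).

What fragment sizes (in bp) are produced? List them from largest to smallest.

SacI sites (GAGCTC) start at positions 27, 41, 53, 118, 125.
SacI cuts after base 5 of each site (before the last base), so after positions 31, 45, 57, 122, 129.
Linear molecule, 5 cuts → 6 fragments:
  1–31 → 31 bp
  32–45 → 14 bp
  46–57 → 12 bp
  58–122 → 65 bp
  123–129 → 7 bp
  130–247 → 118 bp
Sorted largest to smallest: 118, 65, 31, 14, 12, 7 bp.

118, 65, 31, 14, 12, 7 bp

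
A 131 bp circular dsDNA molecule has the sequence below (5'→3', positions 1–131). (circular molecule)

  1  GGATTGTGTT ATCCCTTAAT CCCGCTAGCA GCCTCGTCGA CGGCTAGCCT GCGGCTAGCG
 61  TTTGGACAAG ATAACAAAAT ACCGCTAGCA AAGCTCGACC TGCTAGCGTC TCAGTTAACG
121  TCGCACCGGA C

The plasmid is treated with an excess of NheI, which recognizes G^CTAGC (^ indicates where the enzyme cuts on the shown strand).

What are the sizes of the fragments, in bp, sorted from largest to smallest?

53, 30, 19, 18, 11 bp

NheI sites (GCTAGC) start at positions 24, 43, 54, 84, 102.
NheI cuts after the first base of each site, so after positions 24, 43, 54, 84, 102.
Circular molecule, 5 cuts → 5 fragments:
  25–43 → 19 bp
  44–54 → 11 bp
  55–84 → 30 bp
  85–102 → 18 bp
  103–131 then 1–24 → 29 + 24 = 53 bp
Sorted largest to smallest: 53, 30, 19, 18, 11 bp.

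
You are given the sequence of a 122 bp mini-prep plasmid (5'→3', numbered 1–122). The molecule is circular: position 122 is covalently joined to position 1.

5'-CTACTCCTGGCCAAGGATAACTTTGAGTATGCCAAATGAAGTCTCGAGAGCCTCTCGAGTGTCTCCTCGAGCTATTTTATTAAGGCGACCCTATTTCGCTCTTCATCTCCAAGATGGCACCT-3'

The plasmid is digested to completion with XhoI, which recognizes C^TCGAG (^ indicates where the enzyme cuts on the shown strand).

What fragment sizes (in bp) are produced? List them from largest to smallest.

XhoI sites (CTCGAG) start at positions 43, 54, 66.
XhoI cuts after the first base of each site, so after positions 43, 54, 66.
Circular molecule, 3 cuts → 3 fragments:
  44–54 → 11 bp
  55–66 → 12 bp
  67–122 then 1–43 → 56 + 43 = 99 bp
Sorted largest to smallest: 99, 12, 11 bp.

99, 12, 11 bp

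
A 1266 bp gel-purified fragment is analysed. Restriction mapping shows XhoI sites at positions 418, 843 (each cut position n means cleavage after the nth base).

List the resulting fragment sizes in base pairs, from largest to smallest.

425, 423, 418 bp

Linear molecule, 2 cuts → 3 fragments:
  418 − 0 = 418 bp
  843 − 418 = 425 bp
  1266 − 843 = 423 bp
Sorted largest to smallest: 425, 423, 418 bp.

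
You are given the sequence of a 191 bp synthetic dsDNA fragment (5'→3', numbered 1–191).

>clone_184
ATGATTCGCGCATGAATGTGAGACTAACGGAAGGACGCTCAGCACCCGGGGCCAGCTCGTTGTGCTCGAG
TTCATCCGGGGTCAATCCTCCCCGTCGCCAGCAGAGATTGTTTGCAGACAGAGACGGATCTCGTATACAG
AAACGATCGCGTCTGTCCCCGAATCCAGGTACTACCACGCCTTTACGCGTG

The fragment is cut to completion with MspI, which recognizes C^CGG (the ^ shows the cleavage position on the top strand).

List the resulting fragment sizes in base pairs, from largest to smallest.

MspI sites (CCGG) start at positions 46, 76.
MspI cuts after the first base of each site, so after positions 46, 76.
Linear molecule, 2 cuts → 3 fragments:
  1–46 → 46 bp
  47–76 → 30 bp
  77–191 → 115 bp
Sorted largest to smallest: 115, 46, 30 bp.

115, 46, 30 bp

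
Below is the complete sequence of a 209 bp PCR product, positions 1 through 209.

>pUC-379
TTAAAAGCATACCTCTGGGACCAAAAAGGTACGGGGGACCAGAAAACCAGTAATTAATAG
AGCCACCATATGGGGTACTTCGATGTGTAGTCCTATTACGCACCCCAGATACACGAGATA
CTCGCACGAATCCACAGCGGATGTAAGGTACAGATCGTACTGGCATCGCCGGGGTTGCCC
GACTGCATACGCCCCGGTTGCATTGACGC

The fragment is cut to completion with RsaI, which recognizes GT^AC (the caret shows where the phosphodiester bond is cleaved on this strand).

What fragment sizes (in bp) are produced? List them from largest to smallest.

73, 51, 46, 30, 9 bp

RsaI sites (GTAC) start at positions 29, 75, 148, 157.
RsaI cuts after base 2 of each site, so after positions 30, 76, 149, 158.
Linear molecule, 4 cuts → 5 fragments:
  1–30 → 30 bp
  31–76 → 46 bp
  77–149 → 73 bp
  150–158 → 9 bp
  159–209 → 51 bp
Sorted largest to smallest: 73, 51, 46, 30, 9 bp.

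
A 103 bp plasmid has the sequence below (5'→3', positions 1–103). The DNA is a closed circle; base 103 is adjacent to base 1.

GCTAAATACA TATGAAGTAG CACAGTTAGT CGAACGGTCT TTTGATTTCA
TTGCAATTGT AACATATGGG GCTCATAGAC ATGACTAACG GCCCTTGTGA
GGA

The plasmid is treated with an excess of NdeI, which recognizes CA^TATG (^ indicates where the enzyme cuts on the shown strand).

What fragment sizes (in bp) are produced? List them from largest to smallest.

NdeI sites (CATATG) start at positions 9, 63.
NdeI cuts after base 2 of each site, so after positions 10, 64.
Circular molecule, 2 cuts → 2 fragments:
  11–64 → 54 bp
  65–103 then 1–10 → 39 + 10 = 49 bp
Sorted largest to smallest: 54, 49 bp.

54, 49 bp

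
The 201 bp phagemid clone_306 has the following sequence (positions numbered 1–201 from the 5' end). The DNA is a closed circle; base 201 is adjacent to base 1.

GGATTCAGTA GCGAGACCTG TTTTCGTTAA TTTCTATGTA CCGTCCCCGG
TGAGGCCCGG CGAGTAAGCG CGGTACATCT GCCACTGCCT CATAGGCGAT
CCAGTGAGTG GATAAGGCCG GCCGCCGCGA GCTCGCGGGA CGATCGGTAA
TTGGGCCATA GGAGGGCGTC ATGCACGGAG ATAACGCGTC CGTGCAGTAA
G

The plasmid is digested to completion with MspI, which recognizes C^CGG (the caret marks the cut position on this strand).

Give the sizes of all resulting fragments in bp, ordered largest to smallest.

MspI sites (CCGG) start at positions 47, 57, 118.
MspI cuts after the first base of each site, so after positions 47, 57, 118.
Circular molecule, 3 cuts → 3 fragments:
  48–57 → 10 bp
  58–118 → 61 bp
  119–201 then 1–47 → 83 + 47 = 130 bp
Sorted largest to smallest: 130, 61, 10 bp.

130, 61, 10 bp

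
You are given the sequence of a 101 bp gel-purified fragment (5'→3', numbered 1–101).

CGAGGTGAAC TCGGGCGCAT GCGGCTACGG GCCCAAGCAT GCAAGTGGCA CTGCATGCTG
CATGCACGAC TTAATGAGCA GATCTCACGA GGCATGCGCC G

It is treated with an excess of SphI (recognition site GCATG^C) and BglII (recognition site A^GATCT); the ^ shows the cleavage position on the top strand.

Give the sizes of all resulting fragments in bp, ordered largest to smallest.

SphI sites (GCATGC) start at positions 17, 37, 53, 60, 92.
SphI cuts after base 5 of each site (before the last base), so after positions 21, 41, 57, 64, 96.
The BglII site (AGATCT) starts at position 80.
BglII cuts after the first base of each site, so after position 80.
Combined cut positions: 21, 41, 57, 64, 80, 96.
Linear molecule, 6 cuts → 7 fragments:
  1–21 → 21 bp
  22–41 → 20 bp
  42–57 → 16 bp
  58–64 → 7 bp
  65–80 → 16 bp
  81–96 → 16 bp
  97–101 → 5 bp
Sorted largest to smallest: 21, 20, 16, 16, 16, 7, 5 bp.

21, 20, 16, 16, 16, 7, 5 bp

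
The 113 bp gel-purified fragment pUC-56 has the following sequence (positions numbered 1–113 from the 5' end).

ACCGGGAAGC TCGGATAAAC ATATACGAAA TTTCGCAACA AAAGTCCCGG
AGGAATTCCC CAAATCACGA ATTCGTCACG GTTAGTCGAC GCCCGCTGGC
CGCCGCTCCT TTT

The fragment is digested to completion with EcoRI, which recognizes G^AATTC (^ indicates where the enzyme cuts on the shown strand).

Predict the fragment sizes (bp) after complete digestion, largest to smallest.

EcoRI sites (GAATTC) start at positions 53, 69.
EcoRI cuts after the first base of each site, so after positions 53, 69.
Linear molecule, 2 cuts → 3 fragments:
  1–53 → 53 bp
  54–69 → 16 bp
  70–113 → 44 bp
Sorted largest to smallest: 53, 44, 16 bp.

53, 44, 16 bp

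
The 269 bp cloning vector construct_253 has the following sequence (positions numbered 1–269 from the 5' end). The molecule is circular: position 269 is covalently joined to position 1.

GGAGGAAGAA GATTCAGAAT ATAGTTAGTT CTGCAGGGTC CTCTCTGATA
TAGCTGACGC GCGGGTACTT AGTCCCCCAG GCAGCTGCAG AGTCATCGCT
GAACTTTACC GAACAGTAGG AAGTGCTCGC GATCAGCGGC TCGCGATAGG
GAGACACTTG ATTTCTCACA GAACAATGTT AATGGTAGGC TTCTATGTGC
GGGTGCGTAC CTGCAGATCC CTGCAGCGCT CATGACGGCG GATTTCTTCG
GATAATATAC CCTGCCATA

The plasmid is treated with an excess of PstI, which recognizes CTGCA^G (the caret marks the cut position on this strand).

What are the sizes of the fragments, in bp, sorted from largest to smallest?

126, 79, 54, 10 bp

PstI sites (CTGCAG) start at positions 31, 85, 211, 221.
PstI cuts after base 5 of each site (before the last base), so after positions 35, 89, 215, 225.
Circular molecule, 4 cuts → 4 fragments:
  36–89 → 54 bp
  90–215 → 126 bp
  216–225 → 10 bp
  226–269 then 1–35 → 44 + 35 = 79 bp
Sorted largest to smallest: 126, 79, 54, 10 bp.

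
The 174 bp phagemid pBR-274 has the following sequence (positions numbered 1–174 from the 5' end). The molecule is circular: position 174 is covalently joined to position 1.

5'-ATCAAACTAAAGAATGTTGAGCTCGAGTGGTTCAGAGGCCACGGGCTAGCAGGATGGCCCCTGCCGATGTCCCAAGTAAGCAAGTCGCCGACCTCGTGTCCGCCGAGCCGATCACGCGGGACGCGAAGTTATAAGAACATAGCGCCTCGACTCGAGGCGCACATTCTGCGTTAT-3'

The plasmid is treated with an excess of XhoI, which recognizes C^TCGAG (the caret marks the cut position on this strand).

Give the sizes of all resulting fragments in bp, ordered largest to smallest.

XhoI sites (CTCGAG) start at positions 22, 151.
XhoI cuts after the first base of each site, so after positions 22, 151.
Circular molecule, 2 cuts → 2 fragments:
  23–151 → 129 bp
  152–174 then 1–22 → 23 + 22 = 45 bp
Sorted largest to smallest: 129, 45 bp.

129, 45 bp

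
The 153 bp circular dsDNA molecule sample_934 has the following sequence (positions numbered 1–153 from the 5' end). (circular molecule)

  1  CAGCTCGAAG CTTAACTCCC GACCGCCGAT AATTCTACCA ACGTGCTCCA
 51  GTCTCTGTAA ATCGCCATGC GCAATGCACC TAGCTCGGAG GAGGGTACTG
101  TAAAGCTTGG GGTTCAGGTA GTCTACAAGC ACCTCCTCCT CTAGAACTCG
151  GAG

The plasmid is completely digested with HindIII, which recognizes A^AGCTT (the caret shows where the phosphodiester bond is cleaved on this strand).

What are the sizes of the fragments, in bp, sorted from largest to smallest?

95, 58 bp

HindIII sites (AAGCTT) start at positions 8, 103.
HindIII cuts after the first base of each site, so after positions 8, 103.
Circular molecule, 2 cuts → 2 fragments:
  9–103 → 95 bp
  104–153 then 1–8 → 50 + 8 = 58 bp
Sorted largest to smallest: 95, 58 bp.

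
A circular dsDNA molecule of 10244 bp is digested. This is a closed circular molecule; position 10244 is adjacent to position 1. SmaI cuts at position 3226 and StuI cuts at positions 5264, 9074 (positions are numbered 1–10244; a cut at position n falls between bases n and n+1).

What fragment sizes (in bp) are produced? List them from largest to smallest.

Combined cut positions (sorted): 3226, 5264, 9074.
Circular molecule, 3 cuts → 3 fragments:
  5264 − 3226 = 2038 bp
  9074 − 5264 = 3810 bp
  wrap: 10244 − 9074 + 3226 = 4396 bp
Sorted largest to smallest: 4396, 3810, 2038 bp.

4396, 3810, 2038 bp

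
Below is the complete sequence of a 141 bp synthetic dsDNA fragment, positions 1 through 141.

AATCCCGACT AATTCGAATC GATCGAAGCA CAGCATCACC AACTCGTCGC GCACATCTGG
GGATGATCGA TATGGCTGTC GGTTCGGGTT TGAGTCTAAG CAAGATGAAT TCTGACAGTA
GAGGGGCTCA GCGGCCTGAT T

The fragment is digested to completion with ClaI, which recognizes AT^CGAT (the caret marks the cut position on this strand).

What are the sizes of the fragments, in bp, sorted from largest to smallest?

74, 48, 19 bp

ClaI sites (ATCGAT) start at positions 18, 66.
ClaI cuts after base 2 of each site, so after positions 19, 67.
Linear molecule, 2 cuts → 3 fragments:
  1–19 → 19 bp
  20–67 → 48 bp
  68–141 → 74 bp
Sorted largest to smallest: 74, 48, 19 bp.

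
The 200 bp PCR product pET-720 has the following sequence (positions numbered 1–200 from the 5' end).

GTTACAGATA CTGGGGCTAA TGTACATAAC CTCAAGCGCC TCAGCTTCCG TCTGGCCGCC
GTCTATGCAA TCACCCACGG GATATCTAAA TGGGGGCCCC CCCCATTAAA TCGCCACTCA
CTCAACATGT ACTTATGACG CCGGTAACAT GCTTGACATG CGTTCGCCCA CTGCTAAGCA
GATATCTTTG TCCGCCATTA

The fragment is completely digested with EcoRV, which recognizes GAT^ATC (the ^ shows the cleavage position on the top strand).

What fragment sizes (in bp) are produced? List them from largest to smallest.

100, 83, 17 bp

EcoRV sites (GATATC) start at positions 81, 181.
EcoRV cuts after base 3 of each site, so after positions 83, 183.
Linear molecule, 2 cuts → 3 fragments:
  1–83 → 83 bp
  84–183 → 100 bp
  184–200 → 17 bp
Sorted largest to smallest: 100, 83, 17 bp.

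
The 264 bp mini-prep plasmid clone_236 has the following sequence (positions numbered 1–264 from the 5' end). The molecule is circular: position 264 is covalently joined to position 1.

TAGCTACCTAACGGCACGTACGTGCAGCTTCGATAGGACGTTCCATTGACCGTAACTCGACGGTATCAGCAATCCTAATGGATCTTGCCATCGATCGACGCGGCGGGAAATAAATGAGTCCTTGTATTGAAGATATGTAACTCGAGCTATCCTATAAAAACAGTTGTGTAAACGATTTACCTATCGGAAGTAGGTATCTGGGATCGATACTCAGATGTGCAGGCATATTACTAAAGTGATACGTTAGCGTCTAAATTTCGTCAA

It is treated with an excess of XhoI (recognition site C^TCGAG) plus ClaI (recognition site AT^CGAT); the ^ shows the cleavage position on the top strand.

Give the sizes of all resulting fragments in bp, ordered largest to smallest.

The XhoI site (CTCGAG) starts at position 141.
XhoI cuts after the first base of each site, so after position 141.
ClaI sites (ATCGAT) start at positions 90, 203.
ClaI cuts after base 2 of each site, so after positions 91, 204.
Combined cut positions: 91, 141, 204.
Circular molecule, 3 cuts → 3 fragments:
  92–141 → 50 bp
  142–204 → 63 bp
  205–264 then 1–91 → 60 + 91 = 151 bp
Sorted largest to smallest: 151, 63, 50 bp.

151, 63, 50 bp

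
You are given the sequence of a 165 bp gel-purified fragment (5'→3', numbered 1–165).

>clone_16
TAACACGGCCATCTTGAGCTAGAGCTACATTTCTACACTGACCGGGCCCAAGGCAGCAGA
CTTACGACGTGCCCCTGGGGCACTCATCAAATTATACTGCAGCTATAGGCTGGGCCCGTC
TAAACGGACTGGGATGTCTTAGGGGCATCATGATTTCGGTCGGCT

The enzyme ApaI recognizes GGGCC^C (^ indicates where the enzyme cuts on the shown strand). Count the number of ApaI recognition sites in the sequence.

GGGCCC occurs starting at positions 44, 112.
ApaI cuts at 2 sites.

2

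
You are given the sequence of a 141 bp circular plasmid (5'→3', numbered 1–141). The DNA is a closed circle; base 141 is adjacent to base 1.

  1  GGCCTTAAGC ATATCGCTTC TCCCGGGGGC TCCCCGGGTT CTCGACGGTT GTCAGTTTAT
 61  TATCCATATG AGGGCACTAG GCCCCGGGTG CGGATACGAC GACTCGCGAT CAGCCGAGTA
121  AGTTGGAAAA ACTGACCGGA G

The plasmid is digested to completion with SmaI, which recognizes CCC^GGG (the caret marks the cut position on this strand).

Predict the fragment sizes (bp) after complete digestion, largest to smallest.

SmaI sites (CCCGGG) start at positions 22, 33, 83.
SmaI cuts after base 3 of each site, so after positions 24, 35, 85.
Circular molecule, 3 cuts → 3 fragments:
  25–35 → 11 bp
  36–85 → 50 bp
  86–141 then 1–24 → 56 + 24 = 80 bp
Sorted largest to smallest: 80, 50, 11 bp.

80, 50, 11 bp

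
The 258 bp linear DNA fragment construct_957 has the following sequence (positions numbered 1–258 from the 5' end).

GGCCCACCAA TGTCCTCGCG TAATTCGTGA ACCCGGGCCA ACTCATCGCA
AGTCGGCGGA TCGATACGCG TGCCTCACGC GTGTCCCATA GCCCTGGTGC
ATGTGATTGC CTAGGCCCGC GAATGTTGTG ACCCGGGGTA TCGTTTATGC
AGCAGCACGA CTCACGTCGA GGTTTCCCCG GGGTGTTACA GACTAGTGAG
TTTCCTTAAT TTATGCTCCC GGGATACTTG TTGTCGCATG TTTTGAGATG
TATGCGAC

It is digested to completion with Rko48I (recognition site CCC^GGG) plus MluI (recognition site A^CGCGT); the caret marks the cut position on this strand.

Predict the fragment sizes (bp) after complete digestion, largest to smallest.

57, 45, 41, 38, 34, 32, 11 bp

Rko48I sites (CCCGGG) start at positions 32, 132, 177, 218.
Rko48I cuts after base 3 of each site, so after positions 34, 134, 179, 220.
MluI sites (ACGCGT) start at positions 66, 77.
MluI cuts after the first base of each site, so after positions 66, 77.
Combined cut positions: 34, 66, 77, 134, 179, 220.
Linear molecule, 6 cuts → 7 fragments:
  1–34 → 34 bp
  35–66 → 32 bp
  67–77 → 11 bp
  78–134 → 57 bp
  135–179 → 45 bp
  180–220 → 41 bp
  221–258 → 38 bp
Sorted largest to smallest: 57, 45, 41, 38, 34, 32, 11 bp.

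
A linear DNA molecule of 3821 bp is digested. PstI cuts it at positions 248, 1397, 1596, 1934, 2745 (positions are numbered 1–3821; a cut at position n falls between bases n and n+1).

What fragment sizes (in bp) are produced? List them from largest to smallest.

Linear molecule, 5 cuts → 6 fragments:
  248 − 0 = 248 bp
  1397 − 248 = 1149 bp
  1596 − 1397 = 199 bp
  1934 − 1596 = 338 bp
  2745 − 1934 = 811 bp
  3821 − 2745 = 1076 bp
Sorted largest to smallest: 1149, 1076, 811, 338, 248, 199 bp.

1149, 1076, 811, 338, 248, 199 bp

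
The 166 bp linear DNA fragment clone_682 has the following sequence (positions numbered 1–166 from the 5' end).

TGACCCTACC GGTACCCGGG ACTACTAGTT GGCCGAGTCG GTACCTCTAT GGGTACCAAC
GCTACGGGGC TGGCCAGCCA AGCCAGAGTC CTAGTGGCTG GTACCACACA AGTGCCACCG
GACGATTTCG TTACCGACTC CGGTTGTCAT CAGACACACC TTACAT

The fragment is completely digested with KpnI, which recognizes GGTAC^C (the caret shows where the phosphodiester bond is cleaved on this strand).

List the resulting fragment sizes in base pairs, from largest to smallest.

62, 48, 29, 15, 12 bp

KpnI sites (GGTACC) start at positions 11, 40, 52, 100.
KpnI cuts after base 5 of each site (before the last base), so after positions 15, 44, 56, 104.
Linear molecule, 4 cuts → 5 fragments:
  1–15 → 15 bp
  16–44 → 29 bp
  45–56 → 12 bp
  57–104 → 48 bp
  105–166 → 62 bp
Sorted largest to smallest: 62, 48, 29, 15, 12 bp.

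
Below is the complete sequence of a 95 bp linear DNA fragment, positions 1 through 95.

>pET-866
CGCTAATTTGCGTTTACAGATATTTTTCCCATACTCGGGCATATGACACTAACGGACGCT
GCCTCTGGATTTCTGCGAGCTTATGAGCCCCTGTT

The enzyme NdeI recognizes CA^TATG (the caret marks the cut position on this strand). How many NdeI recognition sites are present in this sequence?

CATATG occurs starting at position 40.
NdeI cuts at 1 site.

1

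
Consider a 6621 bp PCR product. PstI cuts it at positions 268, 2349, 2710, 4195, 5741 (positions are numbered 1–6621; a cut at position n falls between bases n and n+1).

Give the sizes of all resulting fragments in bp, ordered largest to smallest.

2081, 1546, 1485, 880, 361, 268 bp

Linear molecule, 5 cuts → 6 fragments:
  268 − 0 = 268 bp
  2349 − 268 = 2081 bp
  2710 − 2349 = 361 bp
  4195 − 2710 = 1485 bp
  5741 − 4195 = 1546 bp
  6621 − 5741 = 880 bp
Sorted largest to smallest: 2081, 1546, 1485, 880, 361, 268 bp.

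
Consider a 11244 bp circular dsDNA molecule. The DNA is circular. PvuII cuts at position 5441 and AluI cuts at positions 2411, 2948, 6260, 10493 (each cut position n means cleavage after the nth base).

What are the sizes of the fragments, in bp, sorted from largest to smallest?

4233, 3162, 2493, 819, 537 bp

Combined cut positions (sorted): 2411, 2948, 5441, 6260, 10493.
Circular molecule, 5 cuts → 5 fragments:
  2948 − 2411 = 537 bp
  5441 − 2948 = 2493 bp
  6260 − 5441 = 819 bp
  10493 − 6260 = 4233 bp
  wrap: 11244 − 10493 + 2411 = 3162 bp
Sorted largest to smallest: 4233, 3162, 2493, 819, 537 bp.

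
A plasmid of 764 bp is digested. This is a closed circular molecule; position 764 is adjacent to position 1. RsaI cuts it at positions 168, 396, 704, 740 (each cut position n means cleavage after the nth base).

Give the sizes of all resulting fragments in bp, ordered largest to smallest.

308, 228, 192, 36 bp

Circular molecule, 4 cuts → 4 fragments:
  396 − 168 = 228 bp
  704 − 396 = 308 bp
  740 − 704 = 36 bp
  wrap: 764 − 740 + 168 = 192 bp
Sorted largest to smallest: 308, 228, 192, 36 bp.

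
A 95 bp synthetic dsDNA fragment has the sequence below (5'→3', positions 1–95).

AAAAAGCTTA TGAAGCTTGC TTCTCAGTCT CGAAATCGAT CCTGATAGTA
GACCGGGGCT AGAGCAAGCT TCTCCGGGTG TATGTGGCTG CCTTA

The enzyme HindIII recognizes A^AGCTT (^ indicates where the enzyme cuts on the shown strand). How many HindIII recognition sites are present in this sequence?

AAGCTT occurs starting at positions 4, 13, 66.
HindIII cuts at 3 sites.

3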